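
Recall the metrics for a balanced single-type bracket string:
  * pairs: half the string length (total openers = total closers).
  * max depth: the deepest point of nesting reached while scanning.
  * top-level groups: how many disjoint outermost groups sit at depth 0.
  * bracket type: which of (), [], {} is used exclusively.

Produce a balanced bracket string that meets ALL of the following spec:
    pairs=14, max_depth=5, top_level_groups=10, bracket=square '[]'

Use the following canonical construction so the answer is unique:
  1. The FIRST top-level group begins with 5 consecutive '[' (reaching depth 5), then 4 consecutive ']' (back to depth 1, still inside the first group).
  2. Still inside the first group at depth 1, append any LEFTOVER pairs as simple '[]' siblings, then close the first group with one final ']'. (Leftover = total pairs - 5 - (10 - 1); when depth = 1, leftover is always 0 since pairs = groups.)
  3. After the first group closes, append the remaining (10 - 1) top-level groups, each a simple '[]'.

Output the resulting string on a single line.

Spec: pairs=14 depth=5 groups=10
Leftover pairs = 14 - 5 - (10-1) = 0
First group: deep chain of depth 5 + 0 sibling pairs
Remaining 9 groups: simple '[]' each

Answer: [[[[[]]]]][][][][][][][][][]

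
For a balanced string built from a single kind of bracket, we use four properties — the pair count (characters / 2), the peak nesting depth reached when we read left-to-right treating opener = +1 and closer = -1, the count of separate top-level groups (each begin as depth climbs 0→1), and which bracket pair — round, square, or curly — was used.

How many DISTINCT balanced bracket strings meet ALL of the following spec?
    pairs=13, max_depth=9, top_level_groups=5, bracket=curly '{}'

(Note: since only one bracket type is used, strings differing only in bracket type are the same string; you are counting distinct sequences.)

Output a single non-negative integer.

Answer: 5

Derivation:
Spec: pairs=13 depth=9 groups=5
Count(depth <= 9) = 48450
Count(depth <= 8) = 48445
Count(depth == 9) = 48450 - 48445 = 5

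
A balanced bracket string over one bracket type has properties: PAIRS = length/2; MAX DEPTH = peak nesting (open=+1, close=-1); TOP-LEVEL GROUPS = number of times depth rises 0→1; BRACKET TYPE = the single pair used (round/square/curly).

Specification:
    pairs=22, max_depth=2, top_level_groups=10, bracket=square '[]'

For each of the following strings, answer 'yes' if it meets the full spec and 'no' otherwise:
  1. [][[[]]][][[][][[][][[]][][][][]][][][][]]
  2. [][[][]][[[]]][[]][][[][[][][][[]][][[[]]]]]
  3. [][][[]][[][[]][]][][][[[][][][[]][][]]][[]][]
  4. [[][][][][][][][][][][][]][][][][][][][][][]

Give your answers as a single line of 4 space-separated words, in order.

String 1 '[][[[]]][][[][][[][][[]][][][][]][][][][]]': depth seq [1 0 1 2 3 2 1 0 1 0 1 2 1 2 1 2 3 2 3 2 3 4 3 2 3 2 3 2 3 2 3 2 1 2 1 2 1 2 1 2 1 0]
  -> pairs=21 depth=4 groups=4 -> no
String 2 '[][[][]][[[]]][[]][][[][[][][][[]][][[[]]]]]': depth seq [1 0 1 2 1 2 1 0 1 2 3 2 1 0 1 2 1 0 1 0 1 2 1 2 3 2 3 2 3 2 3 4 3 2 3 2 3 4 5 4 3 2 1 0]
  -> pairs=22 depth=5 groups=6 -> no
String 3 '[][][[]][[][[]][]][][][[[][][][[]][][]]][[]][]': depth seq [1 0 1 0 1 2 1 0 1 2 1 2 3 2 1 2 1 0 1 0 1 0 1 2 3 2 3 2 3 2 3 4 3 2 3 2 3 2 1 0 1 2 1 0 1 0]
  -> pairs=23 depth=4 groups=9 -> no
String 4 '[[][][][][][][][][][][][]][][][][][][][][][]': depth seq [1 2 1 2 1 2 1 2 1 2 1 2 1 2 1 2 1 2 1 2 1 2 1 2 1 0 1 0 1 0 1 0 1 0 1 0 1 0 1 0 1 0 1 0]
  -> pairs=22 depth=2 groups=10 -> yes

Answer: no no no yes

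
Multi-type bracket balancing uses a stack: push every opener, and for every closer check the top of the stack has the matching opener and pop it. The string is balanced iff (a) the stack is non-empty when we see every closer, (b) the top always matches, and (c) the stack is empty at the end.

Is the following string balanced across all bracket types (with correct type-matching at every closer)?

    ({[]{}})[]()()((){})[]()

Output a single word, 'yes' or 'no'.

pos 0: push '('; stack = (
pos 1: push '{'; stack = ({
pos 2: push '['; stack = ({[
pos 3: ']' matches '['; pop; stack = ({
pos 4: push '{'; stack = ({{
pos 5: '}' matches '{'; pop; stack = ({
pos 6: '}' matches '{'; pop; stack = (
pos 7: ')' matches '('; pop; stack = (empty)
pos 8: push '['; stack = [
pos 9: ']' matches '['; pop; stack = (empty)
pos 10: push '('; stack = (
pos 11: ')' matches '('; pop; stack = (empty)
pos 12: push '('; stack = (
pos 13: ')' matches '('; pop; stack = (empty)
pos 14: push '('; stack = (
pos 15: push '('; stack = ((
pos 16: ')' matches '('; pop; stack = (
pos 17: push '{'; stack = ({
pos 18: '}' matches '{'; pop; stack = (
pos 19: ')' matches '('; pop; stack = (empty)
pos 20: push '['; stack = [
pos 21: ']' matches '['; pop; stack = (empty)
pos 22: push '('; stack = (
pos 23: ')' matches '('; pop; stack = (empty)
end: stack empty → VALID
Verdict: properly nested → yes

Answer: yes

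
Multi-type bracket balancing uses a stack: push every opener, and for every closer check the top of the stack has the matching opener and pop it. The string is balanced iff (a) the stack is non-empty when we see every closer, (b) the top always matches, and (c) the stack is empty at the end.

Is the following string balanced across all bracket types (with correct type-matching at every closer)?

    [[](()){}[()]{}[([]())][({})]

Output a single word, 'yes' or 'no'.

Answer: no

Derivation:
pos 0: push '['; stack = [
pos 1: push '['; stack = [[
pos 2: ']' matches '['; pop; stack = [
pos 3: push '('; stack = [(
pos 4: push '('; stack = [((
pos 5: ')' matches '('; pop; stack = [(
pos 6: ')' matches '('; pop; stack = [
pos 7: push '{'; stack = [{
pos 8: '}' matches '{'; pop; stack = [
pos 9: push '['; stack = [[
pos 10: push '('; stack = [[(
pos 11: ')' matches '('; pop; stack = [[
pos 12: ']' matches '['; pop; stack = [
pos 13: push '{'; stack = [{
pos 14: '}' matches '{'; pop; stack = [
pos 15: push '['; stack = [[
pos 16: push '('; stack = [[(
pos 17: push '['; stack = [[([
pos 18: ']' matches '['; pop; stack = [[(
pos 19: push '('; stack = [[((
pos 20: ')' matches '('; pop; stack = [[(
pos 21: ')' matches '('; pop; stack = [[
pos 22: ']' matches '['; pop; stack = [
pos 23: push '['; stack = [[
pos 24: push '('; stack = [[(
pos 25: push '{'; stack = [[({
pos 26: '}' matches '{'; pop; stack = [[(
pos 27: ')' matches '('; pop; stack = [[
pos 28: ']' matches '['; pop; stack = [
end: stack still non-empty ([) → INVALID
Verdict: unclosed openers at end: [ → no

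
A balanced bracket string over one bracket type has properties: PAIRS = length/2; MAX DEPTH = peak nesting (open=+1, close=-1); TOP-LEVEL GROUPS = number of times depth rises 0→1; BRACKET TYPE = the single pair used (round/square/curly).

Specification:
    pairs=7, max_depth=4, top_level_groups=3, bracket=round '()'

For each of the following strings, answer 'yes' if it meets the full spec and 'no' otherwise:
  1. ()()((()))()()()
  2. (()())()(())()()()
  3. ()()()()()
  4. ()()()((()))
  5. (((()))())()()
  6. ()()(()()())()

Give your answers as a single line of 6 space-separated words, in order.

String 1 '()()((()))()()()': depth seq [1 0 1 0 1 2 3 2 1 0 1 0 1 0 1 0]
  -> pairs=8 depth=3 groups=6 -> no
String 2 '(()())()(())()()()': depth seq [1 2 1 2 1 0 1 0 1 2 1 0 1 0 1 0 1 0]
  -> pairs=9 depth=2 groups=6 -> no
String 3 '()()()()()': depth seq [1 0 1 0 1 0 1 0 1 0]
  -> pairs=5 depth=1 groups=5 -> no
String 4 '()()()((()))': depth seq [1 0 1 0 1 0 1 2 3 2 1 0]
  -> pairs=6 depth=3 groups=4 -> no
String 5 '(((()))())()()': depth seq [1 2 3 4 3 2 1 2 1 0 1 0 1 0]
  -> pairs=7 depth=4 groups=3 -> yes
String 6 '()()(()()())()': depth seq [1 0 1 0 1 2 1 2 1 2 1 0 1 0]
  -> pairs=7 depth=2 groups=4 -> no

Answer: no no no no yes no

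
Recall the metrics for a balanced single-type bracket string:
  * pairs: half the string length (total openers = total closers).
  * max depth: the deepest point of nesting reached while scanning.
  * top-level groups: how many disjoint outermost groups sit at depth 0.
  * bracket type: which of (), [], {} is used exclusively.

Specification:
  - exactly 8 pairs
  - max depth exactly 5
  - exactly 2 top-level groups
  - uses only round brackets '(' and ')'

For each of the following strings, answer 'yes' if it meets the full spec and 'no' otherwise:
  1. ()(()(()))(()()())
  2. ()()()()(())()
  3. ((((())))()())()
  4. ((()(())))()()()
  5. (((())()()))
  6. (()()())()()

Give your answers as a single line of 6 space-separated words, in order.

String 1 '()(()(()))(()()())': depth seq [1 0 1 2 1 2 3 2 1 0 1 2 1 2 1 2 1 0]
  -> pairs=9 depth=3 groups=3 -> no
String 2 '()()()()(())()': depth seq [1 0 1 0 1 0 1 0 1 2 1 0 1 0]
  -> pairs=7 depth=2 groups=6 -> no
String 3 '((((())))()())()': depth seq [1 2 3 4 5 4 3 2 1 2 1 2 1 0 1 0]
  -> pairs=8 depth=5 groups=2 -> yes
String 4 '((()(())))()()()': depth seq [1 2 3 2 3 4 3 2 1 0 1 0 1 0 1 0]
  -> pairs=8 depth=4 groups=4 -> no
String 5 '(((())()()))': depth seq [1 2 3 4 3 2 3 2 3 2 1 0]
  -> pairs=6 depth=4 groups=1 -> no
String 6 '(()()())()()': depth seq [1 2 1 2 1 2 1 0 1 0 1 0]
  -> pairs=6 depth=2 groups=3 -> no

Answer: no no yes no no no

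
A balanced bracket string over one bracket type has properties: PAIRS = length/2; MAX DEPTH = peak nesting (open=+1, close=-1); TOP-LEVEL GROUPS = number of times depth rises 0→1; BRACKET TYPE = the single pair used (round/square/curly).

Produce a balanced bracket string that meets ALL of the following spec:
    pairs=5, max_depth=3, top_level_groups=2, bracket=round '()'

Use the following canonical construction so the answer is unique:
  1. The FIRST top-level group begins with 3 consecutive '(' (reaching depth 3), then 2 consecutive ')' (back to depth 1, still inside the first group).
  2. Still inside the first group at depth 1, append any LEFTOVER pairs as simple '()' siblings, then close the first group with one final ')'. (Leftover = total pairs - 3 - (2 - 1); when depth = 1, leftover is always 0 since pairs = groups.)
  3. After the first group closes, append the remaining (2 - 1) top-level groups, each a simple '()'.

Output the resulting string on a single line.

Spec: pairs=5 depth=3 groups=2
Leftover pairs = 5 - 3 - (2-1) = 1
First group: deep chain of depth 3 + 1 sibling pairs
Remaining 1 groups: simple '()' each

Answer: ((())())()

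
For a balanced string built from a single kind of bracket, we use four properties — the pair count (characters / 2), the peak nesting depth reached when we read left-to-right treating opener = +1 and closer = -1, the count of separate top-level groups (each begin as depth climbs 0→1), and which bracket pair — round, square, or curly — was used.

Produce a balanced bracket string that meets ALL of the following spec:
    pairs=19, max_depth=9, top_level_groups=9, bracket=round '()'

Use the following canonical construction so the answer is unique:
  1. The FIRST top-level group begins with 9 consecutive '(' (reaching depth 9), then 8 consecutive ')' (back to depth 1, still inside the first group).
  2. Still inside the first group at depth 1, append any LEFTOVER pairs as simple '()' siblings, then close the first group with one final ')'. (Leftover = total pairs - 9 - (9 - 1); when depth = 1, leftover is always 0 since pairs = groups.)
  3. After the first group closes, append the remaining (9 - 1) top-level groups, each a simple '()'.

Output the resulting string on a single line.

Spec: pairs=19 depth=9 groups=9
Leftover pairs = 19 - 9 - (9-1) = 2
First group: deep chain of depth 9 + 2 sibling pairs
Remaining 8 groups: simple '()' each

Answer: ((((((((())))))))()())()()()()()()()()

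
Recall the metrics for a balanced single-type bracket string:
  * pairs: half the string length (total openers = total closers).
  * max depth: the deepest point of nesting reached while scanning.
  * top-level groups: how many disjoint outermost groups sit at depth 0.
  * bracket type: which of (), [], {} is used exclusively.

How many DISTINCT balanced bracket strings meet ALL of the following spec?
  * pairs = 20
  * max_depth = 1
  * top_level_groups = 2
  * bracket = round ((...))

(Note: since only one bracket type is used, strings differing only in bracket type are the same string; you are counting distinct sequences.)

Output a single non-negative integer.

Answer: 0

Derivation:
Spec: pairs=20 depth=1 groups=2
Count(depth <= 1) = 0
Count(depth <= 0) = 0
Count(depth == 1) = 0 - 0 = 0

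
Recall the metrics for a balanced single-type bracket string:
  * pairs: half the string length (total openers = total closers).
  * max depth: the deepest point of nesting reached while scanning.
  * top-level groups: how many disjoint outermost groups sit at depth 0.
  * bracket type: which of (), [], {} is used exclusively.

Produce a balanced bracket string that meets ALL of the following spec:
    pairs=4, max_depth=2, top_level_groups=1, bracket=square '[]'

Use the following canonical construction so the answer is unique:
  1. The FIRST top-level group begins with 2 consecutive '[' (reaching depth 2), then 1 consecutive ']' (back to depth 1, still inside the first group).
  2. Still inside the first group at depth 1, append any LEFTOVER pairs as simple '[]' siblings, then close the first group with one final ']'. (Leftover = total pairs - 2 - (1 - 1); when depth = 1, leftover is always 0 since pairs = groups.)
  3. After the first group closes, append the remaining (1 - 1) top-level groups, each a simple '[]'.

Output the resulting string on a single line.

Spec: pairs=4 depth=2 groups=1
Leftover pairs = 4 - 2 - (1-1) = 2
First group: deep chain of depth 2 + 2 sibling pairs
Remaining 0 groups: simple '[]' each

Answer: [[][][]]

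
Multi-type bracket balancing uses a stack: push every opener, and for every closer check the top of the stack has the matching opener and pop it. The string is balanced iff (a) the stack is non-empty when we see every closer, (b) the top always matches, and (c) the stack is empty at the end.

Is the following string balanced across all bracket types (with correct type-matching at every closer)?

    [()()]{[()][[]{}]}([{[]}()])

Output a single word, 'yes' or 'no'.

pos 0: push '['; stack = [
pos 1: push '('; stack = [(
pos 2: ')' matches '('; pop; stack = [
pos 3: push '('; stack = [(
pos 4: ')' matches '('; pop; stack = [
pos 5: ']' matches '['; pop; stack = (empty)
pos 6: push '{'; stack = {
pos 7: push '['; stack = {[
pos 8: push '('; stack = {[(
pos 9: ')' matches '('; pop; stack = {[
pos 10: ']' matches '['; pop; stack = {
pos 11: push '['; stack = {[
pos 12: push '['; stack = {[[
pos 13: ']' matches '['; pop; stack = {[
pos 14: push '{'; stack = {[{
pos 15: '}' matches '{'; pop; stack = {[
pos 16: ']' matches '['; pop; stack = {
pos 17: '}' matches '{'; pop; stack = (empty)
pos 18: push '('; stack = (
pos 19: push '['; stack = ([
pos 20: push '{'; stack = ([{
pos 21: push '['; stack = ([{[
pos 22: ']' matches '['; pop; stack = ([{
pos 23: '}' matches '{'; pop; stack = ([
pos 24: push '('; stack = ([(
pos 25: ')' matches '('; pop; stack = ([
pos 26: ']' matches '['; pop; stack = (
pos 27: ')' matches '('; pop; stack = (empty)
end: stack empty → VALID
Verdict: properly nested → yes

Answer: yes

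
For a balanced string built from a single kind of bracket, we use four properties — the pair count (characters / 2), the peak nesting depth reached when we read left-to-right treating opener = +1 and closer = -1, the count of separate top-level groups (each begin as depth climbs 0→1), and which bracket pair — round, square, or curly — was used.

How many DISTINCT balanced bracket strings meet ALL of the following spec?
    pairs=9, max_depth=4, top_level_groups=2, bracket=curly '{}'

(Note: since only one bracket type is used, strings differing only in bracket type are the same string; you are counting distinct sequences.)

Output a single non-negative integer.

Answer: 590

Derivation:
Spec: pairs=9 depth=4 groups=2
Count(depth <= 4) = 910
Count(depth <= 3) = 320
Count(depth == 4) = 910 - 320 = 590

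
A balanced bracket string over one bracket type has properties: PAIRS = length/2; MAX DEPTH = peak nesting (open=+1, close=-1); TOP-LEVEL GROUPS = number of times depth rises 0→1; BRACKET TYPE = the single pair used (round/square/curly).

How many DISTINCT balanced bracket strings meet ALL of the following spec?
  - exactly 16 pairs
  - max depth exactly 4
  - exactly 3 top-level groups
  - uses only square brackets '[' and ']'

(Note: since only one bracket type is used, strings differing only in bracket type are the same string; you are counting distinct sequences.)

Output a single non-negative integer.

Spec: pairs=16 depth=4 groups=3
Count(depth <= 4) = 1492209
Count(depth <= 3) = 153600
Count(depth == 4) = 1492209 - 153600 = 1338609

Answer: 1338609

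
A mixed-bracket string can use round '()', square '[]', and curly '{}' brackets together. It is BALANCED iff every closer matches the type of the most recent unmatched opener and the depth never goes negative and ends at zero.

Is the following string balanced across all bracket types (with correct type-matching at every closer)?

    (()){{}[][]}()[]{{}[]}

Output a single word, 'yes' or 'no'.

Answer: yes

Derivation:
pos 0: push '('; stack = (
pos 1: push '('; stack = ((
pos 2: ')' matches '('; pop; stack = (
pos 3: ')' matches '('; pop; stack = (empty)
pos 4: push '{'; stack = {
pos 5: push '{'; stack = {{
pos 6: '}' matches '{'; pop; stack = {
pos 7: push '['; stack = {[
pos 8: ']' matches '['; pop; stack = {
pos 9: push '['; stack = {[
pos 10: ']' matches '['; pop; stack = {
pos 11: '}' matches '{'; pop; stack = (empty)
pos 12: push '('; stack = (
pos 13: ')' matches '('; pop; stack = (empty)
pos 14: push '['; stack = [
pos 15: ']' matches '['; pop; stack = (empty)
pos 16: push '{'; stack = {
pos 17: push '{'; stack = {{
pos 18: '}' matches '{'; pop; stack = {
pos 19: push '['; stack = {[
pos 20: ']' matches '['; pop; stack = {
pos 21: '}' matches '{'; pop; stack = (empty)
end: stack empty → VALID
Verdict: properly nested → yes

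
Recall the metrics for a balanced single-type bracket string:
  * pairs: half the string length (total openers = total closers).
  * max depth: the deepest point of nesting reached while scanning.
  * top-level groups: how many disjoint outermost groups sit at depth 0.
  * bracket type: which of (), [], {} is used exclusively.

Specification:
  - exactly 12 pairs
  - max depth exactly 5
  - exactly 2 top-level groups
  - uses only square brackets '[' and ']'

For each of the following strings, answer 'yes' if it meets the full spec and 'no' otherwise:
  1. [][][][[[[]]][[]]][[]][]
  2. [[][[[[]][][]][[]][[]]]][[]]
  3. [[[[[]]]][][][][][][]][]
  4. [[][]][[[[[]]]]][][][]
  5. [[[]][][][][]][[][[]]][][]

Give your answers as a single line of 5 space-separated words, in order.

String 1 '[][][][[[[]]][[]]][[]][]': depth seq [1 0 1 0 1 0 1 2 3 4 3 2 1 2 3 2 1 0 1 2 1 0 1 0]
  -> pairs=12 depth=4 groups=6 -> no
String 2 '[[][[[[]][][]][[]][[]]]][[]]': depth seq [1 2 1 2 3 4 5 4 3 4 3 4 3 2 3 4 3 2 3 4 3 2 1 0 1 2 1 0]
  -> pairs=14 depth=5 groups=2 -> no
String 3 '[[[[[]]]][][][][][][]][]': depth seq [1 2 3 4 5 4 3 2 1 2 1 2 1 2 1 2 1 2 1 2 1 0 1 0]
  -> pairs=12 depth=5 groups=2 -> yes
String 4 '[[][]][[[[[]]]]][][][]': depth seq [1 2 1 2 1 0 1 2 3 4 5 4 3 2 1 0 1 0 1 0 1 0]
  -> pairs=11 depth=5 groups=5 -> no
String 5 '[[[]][][][][]][[][[]]][][]': depth seq [1 2 3 2 1 2 1 2 1 2 1 2 1 0 1 2 1 2 3 2 1 0 1 0 1 0]
  -> pairs=13 depth=3 groups=4 -> no

Answer: no no yes no no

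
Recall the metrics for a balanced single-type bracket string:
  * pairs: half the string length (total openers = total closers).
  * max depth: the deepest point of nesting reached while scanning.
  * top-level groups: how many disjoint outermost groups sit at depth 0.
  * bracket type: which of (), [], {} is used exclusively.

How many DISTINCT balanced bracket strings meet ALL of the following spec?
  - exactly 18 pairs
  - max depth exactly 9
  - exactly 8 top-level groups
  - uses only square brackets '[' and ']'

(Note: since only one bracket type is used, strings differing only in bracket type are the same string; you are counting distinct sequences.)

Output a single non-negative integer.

Spec: pairs=18 depth=9 groups=8
Count(depth <= 9) = 3749260
Count(depth <= 8) = 3747076
Count(depth == 9) = 3749260 - 3747076 = 2184

Answer: 2184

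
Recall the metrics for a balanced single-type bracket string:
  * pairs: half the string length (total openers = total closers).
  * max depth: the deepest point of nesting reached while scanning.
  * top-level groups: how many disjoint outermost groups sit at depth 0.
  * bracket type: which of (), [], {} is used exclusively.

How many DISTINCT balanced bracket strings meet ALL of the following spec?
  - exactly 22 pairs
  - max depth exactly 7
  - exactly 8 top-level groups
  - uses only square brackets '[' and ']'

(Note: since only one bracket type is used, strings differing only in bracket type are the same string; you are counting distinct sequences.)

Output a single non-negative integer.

Spec: pairs=22 depth=7 groups=8
Count(depth <= 7) = 813198972
Count(depth <= 6) = 749955620
Count(depth == 7) = 813198972 - 749955620 = 63243352

Answer: 63243352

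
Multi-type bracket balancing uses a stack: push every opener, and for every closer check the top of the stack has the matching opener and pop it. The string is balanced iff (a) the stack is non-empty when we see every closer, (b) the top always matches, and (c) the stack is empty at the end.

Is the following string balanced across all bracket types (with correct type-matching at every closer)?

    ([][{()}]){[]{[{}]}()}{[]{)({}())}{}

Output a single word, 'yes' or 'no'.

pos 0: push '('; stack = (
pos 1: push '['; stack = ([
pos 2: ']' matches '['; pop; stack = (
pos 3: push '['; stack = ([
pos 4: push '{'; stack = ([{
pos 5: push '('; stack = ([{(
pos 6: ')' matches '('; pop; stack = ([{
pos 7: '}' matches '{'; pop; stack = ([
pos 8: ']' matches '['; pop; stack = (
pos 9: ')' matches '('; pop; stack = (empty)
pos 10: push '{'; stack = {
pos 11: push '['; stack = {[
pos 12: ']' matches '['; pop; stack = {
pos 13: push '{'; stack = {{
pos 14: push '['; stack = {{[
pos 15: push '{'; stack = {{[{
pos 16: '}' matches '{'; pop; stack = {{[
pos 17: ']' matches '['; pop; stack = {{
pos 18: '}' matches '{'; pop; stack = {
pos 19: push '('; stack = {(
pos 20: ')' matches '('; pop; stack = {
pos 21: '}' matches '{'; pop; stack = (empty)
pos 22: push '{'; stack = {
pos 23: push '['; stack = {[
pos 24: ']' matches '['; pop; stack = {
pos 25: push '{'; stack = {{
pos 26: saw closer ')' but top of stack is '{' (expected '}') → INVALID
Verdict: type mismatch at position 26: ')' closes '{' → no

Answer: no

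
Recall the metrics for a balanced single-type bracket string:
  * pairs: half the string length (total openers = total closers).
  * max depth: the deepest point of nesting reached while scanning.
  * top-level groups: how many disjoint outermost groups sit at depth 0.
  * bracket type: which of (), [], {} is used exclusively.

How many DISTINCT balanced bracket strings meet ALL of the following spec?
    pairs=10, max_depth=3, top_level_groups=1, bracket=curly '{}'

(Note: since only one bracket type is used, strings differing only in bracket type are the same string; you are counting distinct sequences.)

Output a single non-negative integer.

Answer: 255

Derivation:
Spec: pairs=10 depth=3 groups=1
Count(depth <= 3) = 256
Count(depth <= 2) = 1
Count(depth == 3) = 256 - 1 = 255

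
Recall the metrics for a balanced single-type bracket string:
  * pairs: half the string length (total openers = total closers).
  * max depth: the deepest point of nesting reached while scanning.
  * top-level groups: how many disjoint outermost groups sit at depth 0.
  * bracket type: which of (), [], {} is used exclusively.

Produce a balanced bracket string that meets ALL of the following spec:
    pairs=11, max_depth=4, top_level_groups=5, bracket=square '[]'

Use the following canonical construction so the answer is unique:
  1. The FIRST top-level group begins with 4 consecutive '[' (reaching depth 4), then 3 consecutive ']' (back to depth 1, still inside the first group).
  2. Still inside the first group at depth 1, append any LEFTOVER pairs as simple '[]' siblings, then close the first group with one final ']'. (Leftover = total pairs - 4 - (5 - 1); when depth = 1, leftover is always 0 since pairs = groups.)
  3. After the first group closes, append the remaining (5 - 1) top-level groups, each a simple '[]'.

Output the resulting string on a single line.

Answer: [[[[]]][][][]][][][][]

Derivation:
Spec: pairs=11 depth=4 groups=5
Leftover pairs = 11 - 4 - (5-1) = 3
First group: deep chain of depth 4 + 3 sibling pairs
Remaining 4 groups: simple '[]' each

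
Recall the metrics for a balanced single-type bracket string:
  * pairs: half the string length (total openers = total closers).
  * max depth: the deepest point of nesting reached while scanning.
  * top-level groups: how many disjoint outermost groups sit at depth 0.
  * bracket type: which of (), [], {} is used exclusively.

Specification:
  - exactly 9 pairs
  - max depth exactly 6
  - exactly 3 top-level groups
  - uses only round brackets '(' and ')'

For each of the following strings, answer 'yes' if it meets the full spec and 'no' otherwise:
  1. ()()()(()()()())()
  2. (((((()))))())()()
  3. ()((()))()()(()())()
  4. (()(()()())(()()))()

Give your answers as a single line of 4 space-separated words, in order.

String 1 '()()()(()()()())()': depth seq [1 0 1 0 1 0 1 2 1 2 1 2 1 2 1 0 1 0]
  -> pairs=9 depth=2 groups=5 -> no
String 2 '(((((()))))())()()': depth seq [1 2 3 4 5 6 5 4 3 2 1 2 1 0 1 0 1 0]
  -> pairs=9 depth=6 groups=3 -> yes
String 3 '()((()))()()(()())()': depth seq [1 0 1 2 3 2 1 0 1 0 1 0 1 2 1 2 1 0 1 0]
  -> pairs=10 depth=3 groups=6 -> no
String 4 '(()(()()())(()()))()': depth seq [1 2 1 2 3 2 3 2 3 2 1 2 3 2 3 2 1 0 1 0]
  -> pairs=10 depth=3 groups=2 -> no

Answer: no yes no no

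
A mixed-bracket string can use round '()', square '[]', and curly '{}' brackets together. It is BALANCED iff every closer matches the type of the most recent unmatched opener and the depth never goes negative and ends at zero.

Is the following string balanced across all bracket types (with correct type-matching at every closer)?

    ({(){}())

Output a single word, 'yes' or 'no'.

Answer: no

Derivation:
pos 0: push '('; stack = (
pos 1: push '{'; stack = ({
pos 2: push '('; stack = ({(
pos 3: ')' matches '('; pop; stack = ({
pos 4: push '{'; stack = ({{
pos 5: '}' matches '{'; pop; stack = ({
pos 6: push '('; stack = ({(
pos 7: ')' matches '('; pop; stack = ({
pos 8: saw closer ')' but top of stack is '{' (expected '}') → INVALID
Verdict: type mismatch at position 8: ')' closes '{' → no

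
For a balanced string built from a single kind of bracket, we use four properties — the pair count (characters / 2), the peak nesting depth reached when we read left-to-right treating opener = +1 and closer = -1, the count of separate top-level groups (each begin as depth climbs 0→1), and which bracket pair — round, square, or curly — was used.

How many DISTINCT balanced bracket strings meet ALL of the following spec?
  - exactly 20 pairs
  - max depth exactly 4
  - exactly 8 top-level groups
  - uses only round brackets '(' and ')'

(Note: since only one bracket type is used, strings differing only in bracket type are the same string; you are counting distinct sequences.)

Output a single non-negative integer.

Answer: 21851738

Derivation:
Spec: pairs=20 depth=4 groups=8
Count(depth <= 4) = 30034170
Count(depth <= 3) = 8182432
Count(depth == 4) = 30034170 - 8182432 = 21851738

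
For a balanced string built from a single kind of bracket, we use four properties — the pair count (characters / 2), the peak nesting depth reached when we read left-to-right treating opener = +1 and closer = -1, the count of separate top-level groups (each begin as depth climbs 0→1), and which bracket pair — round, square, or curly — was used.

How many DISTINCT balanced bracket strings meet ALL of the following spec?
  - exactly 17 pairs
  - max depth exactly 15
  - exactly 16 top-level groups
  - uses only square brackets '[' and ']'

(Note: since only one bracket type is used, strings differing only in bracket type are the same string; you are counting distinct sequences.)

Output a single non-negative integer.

Spec: pairs=17 depth=15 groups=16
Count(depth <= 15) = 16
Count(depth <= 14) = 16
Count(depth == 15) = 16 - 16 = 0

Answer: 0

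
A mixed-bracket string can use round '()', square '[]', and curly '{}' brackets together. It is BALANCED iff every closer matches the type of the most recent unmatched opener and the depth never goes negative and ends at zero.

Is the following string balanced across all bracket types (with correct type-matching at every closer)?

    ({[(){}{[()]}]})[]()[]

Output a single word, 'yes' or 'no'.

Answer: yes

Derivation:
pos 0: push '('; stack = (
pos 1: push '{'; stack = ({
pos 2: push '['; stack = ({[
pos 3: push '('; stack = ({[(
pos 4: ')' matches '('; pop; stack = ({[
pos 5: push '{'; stack = ({[{
pos 6: '}' matches '{'; pop; stack = ({[
pos 7: push '{'; stack = ({[{
pos 8: push '['; stack = ({[{[
pos 9: push '('; stack = ({[{[(
pos 10: ')' matches '('; pop; stack = ({[{[
pos 11: ']' matches '['; pop; stack = ({[{
pos 12: '}' matches '{'; pop; stack = ({[
pos 13: ']' matches '['; pop; stack = ({
pos 14: '}' matches '{'; pop; stack = (
pos 15: ')' matches '('; pop; stack = (empty)
pos 16: push '['; stack = [
pos 17: ']' matches '['; pop; stack = (empty)
pos 18: push '('; stack = (
pos 19: ')' matches '('; pop; stack = (empty)
pos 20: push '['; stack = [
pos 21: ']' matches '['; pop; stack = (empty)
end: stack empty → VALID
Verdict: properly nested → yes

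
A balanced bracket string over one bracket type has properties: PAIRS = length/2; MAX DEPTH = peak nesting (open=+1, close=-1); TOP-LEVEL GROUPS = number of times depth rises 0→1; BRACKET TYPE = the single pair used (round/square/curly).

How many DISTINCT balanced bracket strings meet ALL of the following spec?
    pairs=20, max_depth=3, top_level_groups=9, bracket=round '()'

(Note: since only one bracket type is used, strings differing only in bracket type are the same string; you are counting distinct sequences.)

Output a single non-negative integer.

Spec: pairs=20 depth=3 groups=9
Count(depth <= 3) = 5597172
Count(depth <= 2) = 75582
Count(depth == 3) = 5597172 - 75582 = 5521590

Answer: 5521590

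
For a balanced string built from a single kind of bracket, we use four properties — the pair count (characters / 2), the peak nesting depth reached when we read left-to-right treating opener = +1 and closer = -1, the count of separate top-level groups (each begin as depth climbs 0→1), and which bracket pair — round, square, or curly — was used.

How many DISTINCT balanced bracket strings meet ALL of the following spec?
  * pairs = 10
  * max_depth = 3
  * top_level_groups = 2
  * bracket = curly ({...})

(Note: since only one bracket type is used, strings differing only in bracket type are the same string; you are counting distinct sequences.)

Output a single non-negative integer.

Answer: 695

Derivation:
Spec: pairs=10 depth=3 groups=2
Count(depth <= 3) = 704
Count(depth <= 2) = 9
Count(depth == 3) = 704 - 9 = 695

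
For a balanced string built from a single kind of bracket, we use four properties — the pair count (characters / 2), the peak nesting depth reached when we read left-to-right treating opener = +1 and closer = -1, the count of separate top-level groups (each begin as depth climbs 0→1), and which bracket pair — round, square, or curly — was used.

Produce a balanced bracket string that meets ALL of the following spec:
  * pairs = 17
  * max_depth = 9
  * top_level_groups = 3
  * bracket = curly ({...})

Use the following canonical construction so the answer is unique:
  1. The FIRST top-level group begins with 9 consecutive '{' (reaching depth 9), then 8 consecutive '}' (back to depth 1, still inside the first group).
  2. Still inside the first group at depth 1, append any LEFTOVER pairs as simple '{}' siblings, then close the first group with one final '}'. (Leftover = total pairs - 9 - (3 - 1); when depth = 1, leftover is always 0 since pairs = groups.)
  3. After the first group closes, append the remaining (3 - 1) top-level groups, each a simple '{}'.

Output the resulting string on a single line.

Answer: {{{{{{{{{}}}}}}}}{}{}{}{}{}{}}{}{}

Derivation:
Spec: pairs=17 depth=9 groups=3
Leftover pairs = 17 - 9 - (3-1) = 6
First group: deep chain of depth 9 + 6 sibling pairs
Remaining 2 groups: simple '{}' each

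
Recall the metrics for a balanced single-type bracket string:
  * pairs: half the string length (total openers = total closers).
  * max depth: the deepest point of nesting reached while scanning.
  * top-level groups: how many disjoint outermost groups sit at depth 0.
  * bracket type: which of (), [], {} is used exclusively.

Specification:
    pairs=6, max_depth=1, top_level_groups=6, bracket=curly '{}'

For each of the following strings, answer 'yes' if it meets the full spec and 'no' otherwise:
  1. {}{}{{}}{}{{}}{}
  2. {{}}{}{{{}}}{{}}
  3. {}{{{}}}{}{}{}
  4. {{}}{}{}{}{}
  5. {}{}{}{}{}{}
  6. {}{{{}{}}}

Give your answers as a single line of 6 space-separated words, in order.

Answer: no no no no yes no

Derivation:
String 1 '{}{}{{}}{}{{}}{}': depth seq [1 0 1 0 1 2 1 0 1 0 1 2 1 0 1 0]
  -> pairs=8 depth=2 groups=6 -> no
String 2 '{{}}{}{{{}}}{{}}': depth seq [1 2 1 0 1 0 1 2 3 2 1 0 1 2 1 0]
  -> pairs=8 depth=3 groups=4 -> no
String 3 '{}{{{}}}{}{}{}': depth seq [1 0 1 2 3 2 1 0 1 0 1 0 1 0]
  -> pairs=7 depth=3 groups=5 -> no
String 4 '{{}}{}{}{}{}': depth seq [1 2 1 0 1 0 1 0 1 0 1 0]
  -> pairs=6 depth=2 groups=5 -> no
String 5 '{}{}{}{}{}{}': depth seq [1 0 1 0 1 0 1 0 1 0 1 0]
  -> pairs=6 depth=1 groups=6 -> yes
String 6 '{}{{{}{}}}': depth seq [1 0 1 2 3 2 3 2 1 0]
  -> pairs=5 depth=3 groups=2 -> no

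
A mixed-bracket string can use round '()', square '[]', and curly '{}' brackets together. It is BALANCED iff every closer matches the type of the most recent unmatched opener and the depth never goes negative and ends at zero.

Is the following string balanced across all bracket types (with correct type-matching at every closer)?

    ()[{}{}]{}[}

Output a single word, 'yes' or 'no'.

Answer: no

Derivation:
pos 0: push '('; stack = (
pos 1: ')' matches '('; pop; stack = (empty)
pos 2: push '['; stack = [
pos 3: push '{'; stack = [{
pos 4: '}' matches '{'; pop; stack = [
pos 5: push '{'; stack = [{
pos 6: '}' matches '{'; pop; stack = [
pos 7: ']' matches '['; pop; stack = (empty)
pos 8: push '{'; stack = {
pos 9: '}' matches '{'; pop; stack = (empty)
pos 10: push '['; stack = [
pos 11: saw closer '}' but top of stack is '[' (expected ']') → INVALID
Verdict: type mismatch at position 11: '}' closes '[' → no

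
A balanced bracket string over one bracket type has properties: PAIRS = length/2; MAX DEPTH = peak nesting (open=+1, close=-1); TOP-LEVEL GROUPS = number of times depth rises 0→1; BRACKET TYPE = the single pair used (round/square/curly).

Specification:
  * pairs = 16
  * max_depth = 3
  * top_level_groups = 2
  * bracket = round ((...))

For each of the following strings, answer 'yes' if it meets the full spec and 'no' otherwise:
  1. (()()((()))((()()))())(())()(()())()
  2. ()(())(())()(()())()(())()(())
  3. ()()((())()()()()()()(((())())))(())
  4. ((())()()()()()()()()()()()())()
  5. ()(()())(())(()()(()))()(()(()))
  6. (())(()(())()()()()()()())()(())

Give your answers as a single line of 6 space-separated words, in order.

Answer: no no no yes no no

Derivation:
String 1 '(()()((()))((()()))())(())()(()())()': depth seq [1 2 1 2 1 2 3 4 3 2 1 2 3 4 3 4 3 2 1 2 1 0 1 2 1 0 1 0 1 2 1 2 1 0 1 0]
  -> pairs=18 depth=4 groups=5 -> no
String 2 '()(())(())()(()())()(())()(())': depth seq [1 0 1 2 1 0 1 2 1 0 1 0 1 2 1 2 1 0 1 0 1 2 1 0 1 0 1 2 1 0]
  -> pairs=15 depth=2 groups=9 -> no
String 3 '()()((())()()()()()()(((())())))(())': depth seq [1 0 1 0 1 2 3 2 1 2 1 2 1 2 1 2 1 2 1 2 1 2 3 4 5 4 3 4 3 2 1 0 1 2 1 0]
  -> pairs=18 depth=5 groups=4 -> no
String 4 '((())()()()()()()()()()()()())()': depth seq [1 2 3 2 1 2 1 2 1 2 1 2 1 2 1 2 1 2 1 2 1 2 1 2 1 2 1 2 1 0 1 0]
  -> pairs=16 depth=3 groups=2 -> yes
String 5 '()(()())(())(()()(()))()(()(()))': depth seq [1 0 1 2 1 2 1 0 1 2 1 0 1 2 1 2 1 2 3 2 1 0 1 0 1 2 1 2 3 2 1 0]
  -> pairs=16 depth=3 groups=6 -> no
String 6 '(())(()(())()()()()()()())()(())': depth seq [1 2 1 0 1 2 1 2 3 2 1 2 1 2 1 2 1 2 1 2 1 2 1 2 1 0 1 0 1 2 1 0]
  -> pairs=16 depth=3 groups=4 -> no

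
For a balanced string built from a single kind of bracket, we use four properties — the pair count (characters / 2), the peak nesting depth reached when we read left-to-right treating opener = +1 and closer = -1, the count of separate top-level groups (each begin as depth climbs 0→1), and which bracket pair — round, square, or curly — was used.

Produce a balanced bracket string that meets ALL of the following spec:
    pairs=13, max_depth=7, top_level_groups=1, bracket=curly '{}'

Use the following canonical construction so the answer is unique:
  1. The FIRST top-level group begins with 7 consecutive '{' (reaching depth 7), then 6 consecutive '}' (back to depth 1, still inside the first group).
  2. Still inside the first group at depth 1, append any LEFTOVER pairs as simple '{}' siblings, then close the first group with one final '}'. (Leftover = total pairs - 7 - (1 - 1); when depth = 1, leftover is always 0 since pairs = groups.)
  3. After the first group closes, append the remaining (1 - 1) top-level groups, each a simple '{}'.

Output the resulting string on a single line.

Spec: pairs=13 depth=7 groups=1
Leftover pairs = 13 - 7 - (1-1) = 6
First group: deep chain of depth 7 + 6 sibling pairs
Remaining 0 groups: simple '{}' each

Answer: {{{{{{{}}}}}}{}{}{}{}{}{}}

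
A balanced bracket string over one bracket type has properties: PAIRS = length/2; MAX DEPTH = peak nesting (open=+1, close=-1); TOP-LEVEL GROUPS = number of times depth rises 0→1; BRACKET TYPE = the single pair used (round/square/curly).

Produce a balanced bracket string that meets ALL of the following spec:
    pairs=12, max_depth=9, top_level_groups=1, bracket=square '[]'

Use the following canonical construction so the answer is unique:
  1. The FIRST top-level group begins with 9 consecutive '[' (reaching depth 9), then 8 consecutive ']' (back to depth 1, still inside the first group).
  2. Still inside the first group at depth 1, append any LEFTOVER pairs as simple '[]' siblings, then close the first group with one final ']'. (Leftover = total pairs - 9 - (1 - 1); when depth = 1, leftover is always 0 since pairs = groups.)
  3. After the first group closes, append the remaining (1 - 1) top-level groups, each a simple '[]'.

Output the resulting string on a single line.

Spec: pairs=12 depth=9 groups=1
Leftover pairs = 12 - 9 - (1-1) = 3
First group: deep chain of depth 9 + 3 sibling pairs
Remaining 0 groups: simple '[]' each

Answer: [[[[[[[[[]]]]]]]][][][]]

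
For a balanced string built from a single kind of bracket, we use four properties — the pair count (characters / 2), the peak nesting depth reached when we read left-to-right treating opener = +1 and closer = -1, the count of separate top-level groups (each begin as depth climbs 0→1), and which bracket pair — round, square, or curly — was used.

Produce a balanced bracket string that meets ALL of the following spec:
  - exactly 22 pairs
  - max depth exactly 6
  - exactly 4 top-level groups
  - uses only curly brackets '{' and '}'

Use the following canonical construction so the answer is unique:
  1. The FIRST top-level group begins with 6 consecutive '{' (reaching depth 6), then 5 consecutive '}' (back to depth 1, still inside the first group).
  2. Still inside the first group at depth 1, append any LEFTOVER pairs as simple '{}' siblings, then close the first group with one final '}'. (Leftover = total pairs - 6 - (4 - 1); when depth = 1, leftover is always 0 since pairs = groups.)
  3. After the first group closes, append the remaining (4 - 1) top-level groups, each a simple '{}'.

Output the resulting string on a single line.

Answer: {{{{{{}}}}}{}{}{}{}{}{}{}{}{}{}{}{}{}}{}{}{}

Derivation:
Spec: pairs=22 depth=6 groups=4
Leftover pairs = 22 - 6 - (4-1) = 13
First group: deep chain of depth 6 + 13 sibling pairs
Remaining 3 groups: simple '{}' each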